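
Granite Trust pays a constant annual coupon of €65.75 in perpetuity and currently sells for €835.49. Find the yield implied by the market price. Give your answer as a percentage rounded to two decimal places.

P = C/r ⇒ r = C/P = €65.75/€835.49 = 0.078696

7.87%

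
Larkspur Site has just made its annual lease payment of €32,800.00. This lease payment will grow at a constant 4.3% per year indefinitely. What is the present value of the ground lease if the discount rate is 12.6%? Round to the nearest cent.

D₁ = D₀ × (1 + g) = €32,800.00 × 1.043 = €34,210.4000
Growing perpetuity: P = D₁ / (r − g) = €34,210.4000 / (0.126 − 0.043) = €412,173.49

€412173.49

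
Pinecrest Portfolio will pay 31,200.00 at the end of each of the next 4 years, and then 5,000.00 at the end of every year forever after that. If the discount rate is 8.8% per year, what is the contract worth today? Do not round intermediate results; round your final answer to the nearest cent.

142072.80

PV of 4-year annuity: 31,200.00 × [1 − (1+0.088)^−4] / 0.088 = 101524.58704
Perpetuity value at year 4: 5,000.00 / 0.088 = 56818.18182
PV of perpetuity: 56818.18182 / (1+0.088)^4 = 40548.21595
Total PV = 101524.58704 + 40548.21595 = 142072.80299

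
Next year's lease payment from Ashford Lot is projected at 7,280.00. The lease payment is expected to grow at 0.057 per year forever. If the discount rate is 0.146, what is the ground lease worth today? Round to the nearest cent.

81797.75

Growing perpetuity: P = D₁ / (r − g) = 7,280.0000 / (0.146 − 0.057) = 81,797.75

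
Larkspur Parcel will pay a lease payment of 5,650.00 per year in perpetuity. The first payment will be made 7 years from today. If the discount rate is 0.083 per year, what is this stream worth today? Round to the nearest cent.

Value at end of year 6: C / r = 5,650.00 / 0.083 = 68,072.2892
Discount to today: PV = 68,072.2892 / (1 + 0.083)^6 = 68,072.2892 / 1.613507 = 42,189.04

42189.04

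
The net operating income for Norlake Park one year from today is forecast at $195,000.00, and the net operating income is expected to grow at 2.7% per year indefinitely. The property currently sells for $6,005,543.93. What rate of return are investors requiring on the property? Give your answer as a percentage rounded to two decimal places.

P = D₁/(r − g) ⇒ r = D₁/P + g = $195,000.0000/$6,005,543.93 + 0.027 = 0.032470 + 0.027 = 0.059470

5.95%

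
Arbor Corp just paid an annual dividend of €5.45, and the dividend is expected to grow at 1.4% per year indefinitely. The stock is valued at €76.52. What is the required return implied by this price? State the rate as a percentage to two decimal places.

D₁ = €5.45 × 1.014 = €5.5263
P = D₁/(r − g) ⇒ r = D₁/P + g = €5.5263/€76.52 + 0.014 = 0.072220 + 0.014 = 0.086220

8.62%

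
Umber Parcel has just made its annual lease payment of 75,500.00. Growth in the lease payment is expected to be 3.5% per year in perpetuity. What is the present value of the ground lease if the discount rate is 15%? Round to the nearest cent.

679500.00

D₁ = D₀ × (1 + g) = 75,500.00 × 1.035 = 78,142.5000
Growing perpetuity: P = D₁ / (r − g) = 78,142.5000 / (0.15 − 0.035) = 679,500.00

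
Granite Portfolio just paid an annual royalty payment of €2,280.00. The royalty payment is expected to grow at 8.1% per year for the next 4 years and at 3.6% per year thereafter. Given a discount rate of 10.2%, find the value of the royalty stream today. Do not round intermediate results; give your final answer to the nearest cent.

D_1 = 2464.68000
D_2 = 2664.31908
D_3 = 2880.12893
D_4 = 3113.41937
Terminal value at year 4: TV = D_4×(1+g_2)/(r−g_2) = 3225.50247/0.066 = 48871.24948
P_0 = D_1/(1+r)^1 + D_2/(1+r)^2 + D_3/(1+r)^3 + D_4/(1+r)^4 + TV/(1+r)^4
    = 2236.55172 + 2193.93141 + 2152.12328 + 2111.11186 + 33138.05883 = 41831.77710

€41831.78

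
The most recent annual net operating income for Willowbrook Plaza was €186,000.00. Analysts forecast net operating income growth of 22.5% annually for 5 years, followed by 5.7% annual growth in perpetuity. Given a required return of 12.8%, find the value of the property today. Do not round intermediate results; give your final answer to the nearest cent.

D_1 = 227850.00000
D_2 = 279116.25000
D_3 = 341917.40625
D_4 = 418848.82266
D_5 = 513089.80775
Terminal value at year 5: TV = D_5×(1+g_2)/(r−g_2) = 542335.92680/0.071 = 7638534.18022
P_0 = D_1/(1+r)^1 + D_2/(1+r)^2 + D_3/(1+r)^3 + D_4/(1+r)^4 + D_5/(1+r)^5 + TV/(1+r)^5
    = 201994.68085 + 219364.79082 + 238228.60705 + 258714.57769 + 280962.19652 + 4182775.23548 = 5382040.08841

€5382040.09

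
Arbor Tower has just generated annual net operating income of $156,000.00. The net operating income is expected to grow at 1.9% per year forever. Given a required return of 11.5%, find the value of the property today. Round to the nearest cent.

$1655875.00

D₁ = D₀ × (1 + g) = $156,000.00 × 1.019 = $158,964.0000
Growing perpetuity: P = D₁ / (r − g) = $158,964.0000 / (0.115 − 0.019) = $1,655,875.00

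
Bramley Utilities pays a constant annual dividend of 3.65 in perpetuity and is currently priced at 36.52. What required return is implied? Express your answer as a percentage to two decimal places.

9.99%

P = C/r ⇒ r = C/P = 3.65/36.52 = 0.099945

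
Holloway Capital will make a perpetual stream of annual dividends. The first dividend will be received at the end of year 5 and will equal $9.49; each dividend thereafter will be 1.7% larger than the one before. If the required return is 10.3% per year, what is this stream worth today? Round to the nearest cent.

Value at end of year 4: C₁ / (r − g) = $9.49 / (0.103 − 0.017) = $110.3488
Discount to today: PV = $110.3488 / (1 + 0.103)^4 = $110.3488 / 1.480137 = $74.55

$74.55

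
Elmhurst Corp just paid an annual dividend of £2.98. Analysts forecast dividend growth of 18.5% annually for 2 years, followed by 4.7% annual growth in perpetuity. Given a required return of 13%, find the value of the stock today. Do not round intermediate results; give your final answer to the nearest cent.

D_1 = 3.53130
D_2 = 4.18459
Terminal value at year 2: TV = D_2×(1+g_2)/(r−g_2) = 4.38127/0.083 = 52.78634
P_0 = D_1/(1+r)^1 + D_2/(1+r)^2 + TV/(1+r)^2
    = 3.12504 + 3.27715 + 41.33945 = 47.74164

£47.74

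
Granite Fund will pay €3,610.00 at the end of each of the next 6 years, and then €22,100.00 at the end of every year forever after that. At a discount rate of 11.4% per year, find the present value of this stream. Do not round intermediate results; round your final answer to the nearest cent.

PV of 6-year annuity: €3,610.00 × [1 − (1+0.114)^−6] / 0.114 = 15097.86095
Perpetuity value at year 6: €22,100.00 / 0.114 = 193859.64912
PV of perpetuity: 193859.64912 / (1+0.114)^6 = 101432.30093
Total PV = 15097.86095 + 101432.30093 = 116530.16188

€116530.16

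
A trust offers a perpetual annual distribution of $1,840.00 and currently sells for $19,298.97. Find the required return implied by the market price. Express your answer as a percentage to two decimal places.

P = C/r ⇒ r = C/P = $1,840.00/$19,298.97 = 0.095342

9.53%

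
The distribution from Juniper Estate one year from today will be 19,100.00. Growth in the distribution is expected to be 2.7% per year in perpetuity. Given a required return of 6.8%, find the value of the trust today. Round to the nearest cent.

Growing perpetuity: P = D₁ / (r − g) = 19,100.0000 / (0.068 − 0.027) = 465,853.66

465853.66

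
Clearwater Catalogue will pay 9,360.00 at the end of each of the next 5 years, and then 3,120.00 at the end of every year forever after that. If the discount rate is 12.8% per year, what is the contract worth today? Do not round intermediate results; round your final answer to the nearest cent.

46430.05

PV of 5-year annuity: 9,360.00 × [1 − (1+0.128)^−5] / 0.128 = 33082.57407
Perpetuity value at year 5: 3,120.00 / 0.128 = 24375.00000
PV of perpetuity: 24375.00000 / (1+0.128)^5 = 13347.47531
Total PV = 33082.57407 + 13347.47531 = 46430.04938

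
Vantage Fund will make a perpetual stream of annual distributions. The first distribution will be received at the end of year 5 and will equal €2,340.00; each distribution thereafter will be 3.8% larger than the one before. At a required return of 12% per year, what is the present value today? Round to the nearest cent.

€18135.52

Value at end of year 4: C₁ / (r − g) = €2,340.00 / (0.12 − 0.038) = €28,536.5854
Discount to today: PV = €28,536.5854 / (1 + 0.12)^4 = €28,536.5854 / 1.573519 = €18,135.52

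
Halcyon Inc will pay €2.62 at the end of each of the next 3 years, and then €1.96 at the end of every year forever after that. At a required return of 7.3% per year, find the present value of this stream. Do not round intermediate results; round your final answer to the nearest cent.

€28.57

PV of 3-year annuity: €2.62 × [1 − (1+0.073)^−3] / 0.073 = 6.83819
Perpetuity value at year 3: €1.96 / 0.073 = 26.84932
PV of perpetuity: 26.84932 / (1+0.073)^3 = 21.73372
Total PV = 6.83819 + 21.73372 = 28.57191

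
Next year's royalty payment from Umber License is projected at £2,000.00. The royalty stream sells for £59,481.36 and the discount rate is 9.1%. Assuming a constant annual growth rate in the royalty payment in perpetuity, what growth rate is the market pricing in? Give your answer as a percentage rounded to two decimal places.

P = D₁/(r−g) ⇒ g = r − D₁/P = 0.091 − £2,000.00/£59,481.36 = 0.057376

5.74%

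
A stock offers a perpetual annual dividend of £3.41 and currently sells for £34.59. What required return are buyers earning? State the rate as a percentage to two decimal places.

9.86%

P = C/r ⇒ r = C/P = £3.41/£34.59 = 0.098583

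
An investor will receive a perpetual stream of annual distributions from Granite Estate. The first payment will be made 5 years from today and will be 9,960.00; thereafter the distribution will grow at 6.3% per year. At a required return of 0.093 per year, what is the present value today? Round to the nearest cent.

Value at end of year 4: C₁ / (r − g) = 9,960.00 / (0.093 − 0.063) = 332,000.0000
Discount to today: PV = 332,000.0000 / (1 + 0.093)^4 = 332,000.0000 / 1.427186 = 232,625.56

232625.56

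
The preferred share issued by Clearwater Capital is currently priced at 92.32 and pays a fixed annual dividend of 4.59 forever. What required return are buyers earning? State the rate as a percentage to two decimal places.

P = C/r ⇒ r = C/P = 4.59/92.32 = 0.049718

4.97%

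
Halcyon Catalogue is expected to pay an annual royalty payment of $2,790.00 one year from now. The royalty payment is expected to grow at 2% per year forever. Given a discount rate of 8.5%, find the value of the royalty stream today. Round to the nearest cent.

$42923.08

Growing perpetuity: P = D₁ / (r − g) = $2,790.0000 / (0.085 − 0.02) = $42,923.08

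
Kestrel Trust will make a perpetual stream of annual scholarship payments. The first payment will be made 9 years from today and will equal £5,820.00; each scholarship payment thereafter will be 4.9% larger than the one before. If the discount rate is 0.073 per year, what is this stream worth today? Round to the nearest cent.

£138011.08

Value at end of year 8: C₁ / (r − g) = £5,820.00 / (0.073 − 0.049) = £242,500.0000
Discount to today: PV = £242,500.0000 / (1 + 0.073)^8 = £242,500.0000 / 1.757105 = £138,011.08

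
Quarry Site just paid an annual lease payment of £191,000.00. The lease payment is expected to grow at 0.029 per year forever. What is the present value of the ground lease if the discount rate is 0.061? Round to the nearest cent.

D₁ = D₀ × (1 + g) = £191,000.00 × 1.029 = £196,539.0000
Growing perpetuity: P = D₁ / (r − g) = £196,539.0000 / (0.061 − 0.029) = £6,141,843.75

£6141843.75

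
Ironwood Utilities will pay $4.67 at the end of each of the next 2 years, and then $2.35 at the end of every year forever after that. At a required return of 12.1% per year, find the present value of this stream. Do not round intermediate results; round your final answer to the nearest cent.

$23.34

PV of 2-year annuity: $4.67 × [1 − (1+0.121)^−2] / 0.121 = 7.88218
Perpetuity value at year 2: $2.35 / 0.121 = 19.42149
PV of perpetuity: 19.42149 / (1+0.121)^2 = 15.45508
Total PV = 7.88218 + 15.45508 = 23.33726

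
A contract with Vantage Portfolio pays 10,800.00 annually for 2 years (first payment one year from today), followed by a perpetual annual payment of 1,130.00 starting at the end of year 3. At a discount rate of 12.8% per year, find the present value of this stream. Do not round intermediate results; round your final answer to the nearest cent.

PV of 2-year annuity: 10,800.00 × [1 − (1+0.128)^−2] / 0.128 = 18062.47171
Perpetuity value at year 2: 1,130.00 / 0.128 = 8828.12500
PV of perpetuity: 8828.12500 / (1+0.128)^2 = 6938.25528
Total PV = 18062.47171 + 6938.25528 = 25000.72698

25000.73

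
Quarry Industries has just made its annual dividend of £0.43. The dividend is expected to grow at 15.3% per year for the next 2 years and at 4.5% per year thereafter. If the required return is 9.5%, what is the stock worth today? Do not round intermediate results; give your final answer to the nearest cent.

£10.89

D_1 = 0.49579
D_2 = 0.57165
Terminal value at year 2: TV = D_2×(1+g_2)/(r−g_2) = 0.59737/0.05 = 11.94740
P_0 = D_1/(1+r)^1 + D_2/(1+r)^2 + TV/(1+r)^2
    = 0.45278 + 0.47676 + 9.96426 = 10.89380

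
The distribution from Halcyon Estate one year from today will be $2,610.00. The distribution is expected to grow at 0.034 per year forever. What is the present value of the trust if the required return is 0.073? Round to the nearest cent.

$66923.08

Growing perpetuity: P = D₁ / (r − g) = $2,610.0000 / (0.073 − 0.034) = $66,923.08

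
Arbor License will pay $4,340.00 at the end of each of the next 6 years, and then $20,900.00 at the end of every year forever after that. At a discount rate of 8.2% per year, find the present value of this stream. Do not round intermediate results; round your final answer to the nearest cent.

$178785.43

PV of 6-year annuity: $4,340.00 × [1 − (1+0.082)^−6] / 0.082 = 19942.14643
Perpetuity value at year 6: $20,900.00 / 0.082 = 254878.04878
PV of perpetuity: 254878.04878 / (1+0.082)^6 = 158843.28832
Total PV = 19942.14643 + 158843.28832 = 178785.43475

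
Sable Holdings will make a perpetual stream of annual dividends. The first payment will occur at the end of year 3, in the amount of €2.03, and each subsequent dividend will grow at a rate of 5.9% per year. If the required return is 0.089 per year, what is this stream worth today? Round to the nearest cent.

€57.06

Value at end of year 2: C₁ / (r − g) = €2.03 / (0.089 − 0.059) = €67.6667
Discount to today: PV = €67.6667 / (1 + 0.089)^2 = €67.6667 / 1.185921 = €57.06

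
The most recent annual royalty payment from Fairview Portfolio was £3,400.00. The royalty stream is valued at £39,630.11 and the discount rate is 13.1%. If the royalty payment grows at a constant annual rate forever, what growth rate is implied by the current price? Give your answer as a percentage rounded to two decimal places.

4.16%

P = D₀(1+g)/(r−g) ⇒ P(r−g) = D₀(1+g) ⇒ g(P+D₀) = P·r − D₀
g = (P·r − D₀)/(P + D₀) = (£39,630.11×0.131 − £3,400.00) / (£39,630.11 + £3,400.00) = 0.041635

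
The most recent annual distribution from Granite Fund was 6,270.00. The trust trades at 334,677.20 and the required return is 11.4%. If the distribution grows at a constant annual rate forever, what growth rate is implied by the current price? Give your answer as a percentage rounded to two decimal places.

P = D₀(1+g)/(r−g) ⇒ P(r−g) = D₀(1+g) ⇒ g(P+D₀) = P·r − D₀
g = (P·r − D₀)/(P + D₀) = (334,677.20×0.114 − 6,270.00) / (334,677.20 + 6,270.00) = 0.093514

9.35%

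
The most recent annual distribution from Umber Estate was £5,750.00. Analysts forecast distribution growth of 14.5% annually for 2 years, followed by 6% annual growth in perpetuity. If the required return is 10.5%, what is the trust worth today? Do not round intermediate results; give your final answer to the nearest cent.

£157559.83

D_1 = 6583.75000
D_2 = 7538.39375
Terminal value at year 2: TV = D_2×(1+g_2)/(r−g_2) = 7990.69737/0.045 = 177571.05278
P_0 = D_1/(1+r)^1 + D_2/(1+r)^2 + TV/(1+r)^2
    = 5958.14480 + 6173.82425 + 145427.86002 = 157559.82906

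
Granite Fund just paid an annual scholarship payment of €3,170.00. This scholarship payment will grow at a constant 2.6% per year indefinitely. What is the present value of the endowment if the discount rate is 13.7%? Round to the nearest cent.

D₁ = D₀ × (1 + g) = €3,170.00 × 1.026 = €3,252.4200
Growing perpetuity: P = D₁ / (r − g) = €3,252.4200 / (0.137 − 0.026) = €29,301.08

€29301.08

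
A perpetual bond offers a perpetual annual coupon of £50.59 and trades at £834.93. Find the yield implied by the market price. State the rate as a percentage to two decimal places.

P = C/r ⇒ r = C/P = £50.59/£834.93 = 0.060592

6.06%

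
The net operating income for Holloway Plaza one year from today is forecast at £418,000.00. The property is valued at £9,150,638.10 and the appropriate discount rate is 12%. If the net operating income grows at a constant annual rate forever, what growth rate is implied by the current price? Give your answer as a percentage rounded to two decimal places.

7.43%

P = D₁/(r−g) ⇒ g = r − D₁/P = 0.12 − £418,000.00/£9,150,638.10 = 0.074320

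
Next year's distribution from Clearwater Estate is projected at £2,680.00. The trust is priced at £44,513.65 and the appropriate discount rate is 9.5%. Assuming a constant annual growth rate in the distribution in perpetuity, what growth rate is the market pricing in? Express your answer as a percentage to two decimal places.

3.48%

P = D₁/(r−g) ⇒ g = r − D₁/P = 0.095 − £2,680.00/£44,513.65 = 0.034794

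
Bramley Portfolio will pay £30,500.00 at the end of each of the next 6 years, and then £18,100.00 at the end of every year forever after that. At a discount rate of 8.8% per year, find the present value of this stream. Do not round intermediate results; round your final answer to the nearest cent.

PV of 6-year annuity: £30,500.00 × [1 − (1+0.088)^−6] / 0.088 = 137640.22611
Perpetuity value at year 6: £18,100.00 / 0.088 = 205681.81818
PV of perpetuity: 205681.81818 / (1+0.088)^6 = 124000.24137
Total PV = 137640.22611 + 124000.24137 = 261640.46749

£261640.47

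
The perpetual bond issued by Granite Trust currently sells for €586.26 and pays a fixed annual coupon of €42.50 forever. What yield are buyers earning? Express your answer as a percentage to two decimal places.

P = C/r ⇒ r = C/P = €42.50/€586.26 = 0.072493

7.25%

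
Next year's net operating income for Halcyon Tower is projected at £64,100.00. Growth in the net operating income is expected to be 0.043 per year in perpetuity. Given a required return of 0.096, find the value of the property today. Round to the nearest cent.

£1209433.96

Growing perpetuity: P = D₁ / (r − g) = £64,100.0000 / (0.096 − 0.043) = £1,209,433.96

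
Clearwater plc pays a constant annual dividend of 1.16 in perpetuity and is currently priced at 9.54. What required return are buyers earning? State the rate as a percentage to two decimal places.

P = C/r ⇒ r = C/P = 1.16/9.54 = 0.121593

12.16%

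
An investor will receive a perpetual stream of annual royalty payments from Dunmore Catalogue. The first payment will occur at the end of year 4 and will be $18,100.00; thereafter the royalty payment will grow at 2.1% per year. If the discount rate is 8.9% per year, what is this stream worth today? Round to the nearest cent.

Value at end of year 3: C₁ / (r − g) = $18,100.00 / (0.089 − 0.021) = $266,176.4706
Discount to today: PV = $266,176.4706 / (1 + 0.089)^3 = $266,176.4706 / 1.291468 = $206,103.81

$206103.81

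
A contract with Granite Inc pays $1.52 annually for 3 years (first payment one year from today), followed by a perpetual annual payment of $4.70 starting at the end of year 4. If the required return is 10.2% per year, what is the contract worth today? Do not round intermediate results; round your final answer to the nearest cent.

PV of 3-year annuity: $1.52 × [1 − (1+0.102)^−3] / 0.102 = 3.76675
Perpetuity value at year 3: $4.70 / 0.102 = 46.07843
PV of perpetuity: 46.07843 / (1+0.102)^3 = 34.43126
Total PV = 3.76675 + 34.43126 = 38.19800

$38.20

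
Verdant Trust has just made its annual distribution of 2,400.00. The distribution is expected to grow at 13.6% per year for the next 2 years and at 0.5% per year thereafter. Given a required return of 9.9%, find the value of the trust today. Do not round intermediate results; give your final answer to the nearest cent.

32461.54

D_1 = 2726.40000
D_2 = 3097.19040
Terminal value at year 2: TV = D_2×(1+g_2)/(r−g_2) = 3112.67635/0.094 = 33113.57821
P_0 = D_1/(1+r)^1 + D_2/(1+r)^2 + TV/(1+r)^2
    = 2480.80073 + 2564.32177 + 27416.41894 = 32461.54144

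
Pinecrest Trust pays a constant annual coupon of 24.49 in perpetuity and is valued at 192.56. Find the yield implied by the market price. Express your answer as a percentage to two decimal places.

12.72%

P = C/r ⇒ r = C/P = 24.49/192.56 = 0.127181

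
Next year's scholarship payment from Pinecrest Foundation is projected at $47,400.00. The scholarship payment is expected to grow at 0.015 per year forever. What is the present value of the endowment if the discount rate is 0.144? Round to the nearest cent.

Growing perpetuity: P = D₁ / (r − g) = $47,400.0000 / (0.144 − 0.015) = $367,441.86

$367441.86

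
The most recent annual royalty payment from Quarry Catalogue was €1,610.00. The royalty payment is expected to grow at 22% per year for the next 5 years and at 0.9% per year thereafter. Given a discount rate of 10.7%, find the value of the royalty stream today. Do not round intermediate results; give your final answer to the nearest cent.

D_1 = 1964.20000
D_2 = 2396.32400
D_3 = 2923.51528
D_4 = 3566.68864
D_5 = 4351.36014
Terminal value at year 5: TV = D_5×(1+g_2)/(r−g_2) = 4390.52238/0.098 = 44801.24882
P_0 = D_1/(1+r)^1 + D_2/(1+r)^2 + D_3/(1+r)^3 + D_4/(1+r)^4 + D_5/(1+r)^5 + TV/(1+r)^5
    = 1774.34508 + 1955.46612 + 2155.07558 + 2375.06071 + 2617.50141 + 26949.58089 = 37827.02979

€37827.03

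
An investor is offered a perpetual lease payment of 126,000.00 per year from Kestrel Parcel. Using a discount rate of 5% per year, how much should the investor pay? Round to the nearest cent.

Level perpetuity: PV = C / r = 126,000.00 / 0.05 = 2,520,000.00

2520000.00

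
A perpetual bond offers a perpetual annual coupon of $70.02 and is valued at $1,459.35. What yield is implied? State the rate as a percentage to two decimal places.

P = C/r ⇒ r = C/P = $70.02/$1,459.35 = 0.047980

4.80%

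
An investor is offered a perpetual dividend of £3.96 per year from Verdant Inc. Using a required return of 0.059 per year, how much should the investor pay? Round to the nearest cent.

£67.12

Level perpetuity: PV = C / r = £3.96 / 0.059 = £67.12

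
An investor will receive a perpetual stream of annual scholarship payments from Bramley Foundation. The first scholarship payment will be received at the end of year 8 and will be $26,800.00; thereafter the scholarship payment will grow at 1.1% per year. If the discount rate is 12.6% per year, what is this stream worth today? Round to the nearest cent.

$101547.26

Value at end of year 7: C₁ / (r − g) = $26,800.00 / (0.126 − 0.011) = $233,043.4783
Discount to today: PV = $233,043.4783 / (1 + 0.126)^7 = $233,043.4783 / 2.294926 = $101,547.26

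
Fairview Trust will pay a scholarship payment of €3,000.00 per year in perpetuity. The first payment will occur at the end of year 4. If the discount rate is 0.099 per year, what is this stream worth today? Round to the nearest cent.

Value at end of year 3: C / r = €3,000.00 / 0.099 = €30,303.0303
Discount to today: PV = €30,303.0303 / (1 + 0.099)^3 = €30,303.0303 / 1.327373 = €22,829.32

€22829.32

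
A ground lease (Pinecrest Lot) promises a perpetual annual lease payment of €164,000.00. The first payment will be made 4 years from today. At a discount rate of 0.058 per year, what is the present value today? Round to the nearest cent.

€2387585.05

Value at end of year 3: C / r = €164,000.00 / 0.058 = €2,827,586.2069
Discount to today: PV = €2,827,586.2069 / (1 + 0.058)^3 = €2,827,586.2069 / 1.184287 = €2,387,585.05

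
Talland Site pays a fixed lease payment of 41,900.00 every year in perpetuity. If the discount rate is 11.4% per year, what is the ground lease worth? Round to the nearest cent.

367543.86

Level perpetuity: PV = C / r = 41,900.00 / 0.114 = 367,543.86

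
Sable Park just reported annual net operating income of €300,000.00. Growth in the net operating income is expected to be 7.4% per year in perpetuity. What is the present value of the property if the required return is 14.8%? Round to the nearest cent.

D₁ = D₀ × (1 + g) = €300,000.00 × 1.074 = €322,200.0000
Growing perpetuity: P = D₁ / (r − g) = €322,200.0000 / (0.148 − 0.074) = €4,354,054.05

€4354054.05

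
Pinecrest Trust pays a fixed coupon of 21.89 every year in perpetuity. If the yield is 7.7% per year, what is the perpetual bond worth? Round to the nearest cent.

Level perpetuity: PV = C / r = 21.89 / 0.077 = 284.29

284.29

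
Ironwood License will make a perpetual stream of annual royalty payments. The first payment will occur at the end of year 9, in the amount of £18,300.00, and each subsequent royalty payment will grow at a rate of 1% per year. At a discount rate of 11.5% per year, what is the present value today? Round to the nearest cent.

£72956.31

Value at end of year 8: C₁ / (r − g) = £18,300.00 / (0.115 − 0.01) = £174,285.7143
Discount to today: PV = £174,285.7143 / (1 + 0.115)^8 = £174,285.7143 / 2.388905 = £72,956.31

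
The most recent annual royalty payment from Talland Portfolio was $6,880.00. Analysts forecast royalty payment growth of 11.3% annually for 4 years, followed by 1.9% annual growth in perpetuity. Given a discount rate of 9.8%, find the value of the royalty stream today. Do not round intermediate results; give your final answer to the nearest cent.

$122165.75

D_1 = 7657.44000
D_2 = 8522.73072
D_3 = 9485.79929
D_4 = 10557.69461
Terminal value at year 4: TV = D_4×(1+g_2)/(r−g_2) = 10758.29081/0.079 = 136180.89632
P_0 = D_1/(1+r)^1 + D_2/(1+r)^2 + D_3/(1+r)^3 + D_4/(1+r)^4 + TV/(1+r)^4
    = 6973.98907 + 7069.26215 + 7165.83677 + 7263.73071 + 93692.93156 = 122165.75026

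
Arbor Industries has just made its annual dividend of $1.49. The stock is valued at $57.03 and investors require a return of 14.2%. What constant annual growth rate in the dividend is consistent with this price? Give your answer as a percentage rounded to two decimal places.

P = D₀(1+g)/(r−g) ⇒ P(r−g) = D₀(1+g) ⇒ g(P+D₀) = P·r − D₀
g = (P·r − D₀)/(P + D₀) = ($57.03×0.142 − $1.49) / ($57.03 + $1.49) = 0.112923

11.29%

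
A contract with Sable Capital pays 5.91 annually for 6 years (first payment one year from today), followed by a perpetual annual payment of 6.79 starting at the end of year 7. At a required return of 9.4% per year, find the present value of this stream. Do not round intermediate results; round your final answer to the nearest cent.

PV of 6-year annuity: 5.91 × [1 − (1+0.094)^−6] / 0.094 = 26.19856
Perpetuity value at year 6: 6.79 / 0.094 = 72.23404
PV of perpetuity: 72.23404 / (1+0.094)^6 = 42.13451
Total PV = 26.19856 + 42.13451 = 68.33307

68.33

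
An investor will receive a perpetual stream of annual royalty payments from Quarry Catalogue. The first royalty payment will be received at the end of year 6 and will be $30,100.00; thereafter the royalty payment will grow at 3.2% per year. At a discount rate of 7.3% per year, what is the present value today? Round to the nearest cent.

Value at end of year 5: C₁ / (r − g) = $30,100.00 / (0.073 − 0.032) = $734,146.3415
Discount to today: PV = $734,146.3415 / (1 + 0.073)^5 = $734,146.3415 / 1.422324 = $516,159.62

$516159.62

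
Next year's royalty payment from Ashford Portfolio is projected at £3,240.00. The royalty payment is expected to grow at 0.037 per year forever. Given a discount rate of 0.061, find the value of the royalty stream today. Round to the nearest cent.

Growing perpetuity: P = D₁ / (r − g) = £3,240.0000 / (0.061 − 0.037) = £135,000.00

£135000.00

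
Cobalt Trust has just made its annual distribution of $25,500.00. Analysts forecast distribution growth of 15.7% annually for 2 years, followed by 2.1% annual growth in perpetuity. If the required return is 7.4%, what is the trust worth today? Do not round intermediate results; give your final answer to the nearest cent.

D_1 = 29503.50000
D_2 = 34135.54950
Terminal value at year 2: TV = D_2×(1+g_2)/(r−g_2) = 34852.39604/0.053 = 657592.37810
P_0 = D_1/(1+r)^1 + D_2/(1+r)^2 + TV/(1+r)^2
    = 27470.67039 + 29593.63654 + 570096.28124 = 627160.58817

$627160.59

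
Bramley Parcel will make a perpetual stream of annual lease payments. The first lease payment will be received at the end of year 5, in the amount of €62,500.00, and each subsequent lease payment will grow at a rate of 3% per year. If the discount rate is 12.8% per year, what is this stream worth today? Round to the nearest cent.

€393928.63

Value at end of year 4: C₁ / (r − g) = €62,500.00 / (0.128 − 0.03) = €637,755.1020
Discount to today: PV = €637,755.1020 / (1 + 0.128)^4 = €637,755.1020 / 1.618961 = €393,928.63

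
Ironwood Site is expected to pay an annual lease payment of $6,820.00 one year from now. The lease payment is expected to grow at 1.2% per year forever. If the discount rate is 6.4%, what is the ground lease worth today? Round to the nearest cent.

Growing perpetuity: P = D₁ / (r − g) = $6,820.0000 / (0.064 − 0.012) = $131,153.85

$131153.85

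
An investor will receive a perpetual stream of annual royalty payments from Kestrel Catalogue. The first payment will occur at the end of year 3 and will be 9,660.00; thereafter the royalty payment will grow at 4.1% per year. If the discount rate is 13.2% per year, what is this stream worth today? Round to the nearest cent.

82840.53

Value at end of year 2: C₁ / (r − g) = 9,660.00 / (0.132 − 0.041) = 106,153.8462
Discount to today: PV = 106,153.8462 / (1 + 0.132)^2 = 106,153.8462 / 1.281424 = 82,840.53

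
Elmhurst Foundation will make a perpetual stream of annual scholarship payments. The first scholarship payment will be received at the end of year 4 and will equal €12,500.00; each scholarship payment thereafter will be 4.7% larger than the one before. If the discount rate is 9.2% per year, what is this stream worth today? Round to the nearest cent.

Value at end of year 3: C₁ / (r − g) = €12,500.00 / (0.092 − 0.047) = €277,777.7778
Discount to today: PV = €277,777.7778 / (1 + 0.092)^3 = €277,777.7778 / 1.302171 = €213,319.02

€213319.02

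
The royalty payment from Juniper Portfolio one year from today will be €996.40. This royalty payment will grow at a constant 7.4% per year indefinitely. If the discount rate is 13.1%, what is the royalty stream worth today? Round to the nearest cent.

€17480.70

Growing perpetuity: P = D₁ / (r − g) = €996.4000 / (0.131 − 0.074) = €17,480.70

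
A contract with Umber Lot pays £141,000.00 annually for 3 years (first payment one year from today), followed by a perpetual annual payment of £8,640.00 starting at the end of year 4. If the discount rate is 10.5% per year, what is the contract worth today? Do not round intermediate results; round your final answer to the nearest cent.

PV of 3-year annuity: £141,000.00 × [1 − (1+0.105)^−3] / 0.105 = 347582.40819
Perpetuity value at year 3: £8,640.00 / 0.105 = 82285.71429
PV of perpetuity: 82285.71429 / (1+0.105)^3 = 60987.04757
Total PV = 347582.40819 + 60987.04757 = 408569.45576

£408569.46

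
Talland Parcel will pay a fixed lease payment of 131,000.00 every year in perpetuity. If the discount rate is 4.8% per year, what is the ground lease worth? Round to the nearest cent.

2729166.67

Level perpetuity: PV = C / r = 131,000.00 / 0.048 = 2,729,166.67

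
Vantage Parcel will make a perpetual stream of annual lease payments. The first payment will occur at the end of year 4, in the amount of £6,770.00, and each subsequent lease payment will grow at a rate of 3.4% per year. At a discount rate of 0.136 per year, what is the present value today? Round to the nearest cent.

Value at end of year 3: C₁ / (r − g) = £6,770.00 / (0.136 − 0.034) = £66,372.5490
Discount to today: PV = £66,372.5490 / (1 + 0.136)^3 = £66,372.5490 / 1.466003 = £45,274.48

£45274.48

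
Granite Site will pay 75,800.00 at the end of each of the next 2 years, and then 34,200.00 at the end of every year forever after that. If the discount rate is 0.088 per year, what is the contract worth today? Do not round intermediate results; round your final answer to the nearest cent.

PV of 2-year annuity: 75,800.00 × [1 − (1+0.088)^−2] / 0.088 = 133703.23313
Perpetuity value at year 2: 34,200.00 / 0.088 = 388636.36364
PV of perpetuity: 388636.36364 / (1+0.088)^2 = 328311.15819
Total PV = 133703.23313 + 328311.15819 = 462014.39132

462014.39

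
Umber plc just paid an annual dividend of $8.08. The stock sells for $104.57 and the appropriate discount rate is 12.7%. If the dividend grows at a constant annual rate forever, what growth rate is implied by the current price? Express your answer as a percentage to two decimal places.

4.62%

P = D₀(1+g)/(r−g) ⇒ P(r−g) = D₀(1+g) ⇒ g(P+D₀) = P·r − D₀
g = (P·r − D₀)/(P + D₀) = ($104.57×0.127 − $8.08) / ($104.57 + $8.08) = 0.046164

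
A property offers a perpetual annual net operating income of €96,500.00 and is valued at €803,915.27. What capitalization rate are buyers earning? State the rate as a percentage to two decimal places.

12.00%

P = C/r ⇒ r = C/P = €96,500.00/€803,915.27 = 0.120038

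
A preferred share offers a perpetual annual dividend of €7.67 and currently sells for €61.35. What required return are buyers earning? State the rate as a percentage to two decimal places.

12.50%

P = C/r ⇒ r = C/P = €7.67/€61.35 = 0.125020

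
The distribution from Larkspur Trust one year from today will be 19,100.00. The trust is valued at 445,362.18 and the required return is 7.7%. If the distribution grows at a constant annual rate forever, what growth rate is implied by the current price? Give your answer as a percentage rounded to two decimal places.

P = D₁/(r−g) ⇒ g = r − D₁/P = 0.077 − 19,100.00/445,362.18 = 0.034114

3.41%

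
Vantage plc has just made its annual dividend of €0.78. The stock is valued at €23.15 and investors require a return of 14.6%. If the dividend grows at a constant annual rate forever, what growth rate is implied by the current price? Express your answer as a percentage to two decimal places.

P = D₀(1+g)/(r−g) ⇒ P(r−g) = D₀(1+g) ⇒ g(P+D₀) = P·r − D₀
g = (P·r − D₀)/(P + D₀) = (€23.15×0.146 − €0.78) / (€23.15 + €0.78) = 0.108646

10.86%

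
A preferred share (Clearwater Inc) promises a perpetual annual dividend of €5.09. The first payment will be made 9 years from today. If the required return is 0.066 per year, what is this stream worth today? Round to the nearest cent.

Value at end of year 8: C / r = €5.09 / 0.066 = €77.1212
Discount to today: PV = €77.1212 / (1 + 0.066)^8 = €77.1212 / 1.667468 = €46.25

€46.25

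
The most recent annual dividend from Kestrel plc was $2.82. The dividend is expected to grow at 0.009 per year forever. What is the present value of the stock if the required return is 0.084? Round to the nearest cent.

D₁ = D₀ × (1 + g) = $2.82 × 1.009 = $2.8454
Growing perpetuity: P = D₁ / (r − g) = $2.8454 / (0.084 − 0.009) = $37.94

$37.94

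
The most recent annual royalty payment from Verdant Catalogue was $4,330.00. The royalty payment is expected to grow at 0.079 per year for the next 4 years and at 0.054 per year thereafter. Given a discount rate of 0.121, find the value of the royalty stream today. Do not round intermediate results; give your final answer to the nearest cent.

$74225.19

D_1 = 4672.07000
D_2 = 5041.16353
D_3 = 5439.41545
D_4 = 5869.12927
Terminal value at year 4: TV = D_4×(1+g_2)/(r−g_2) = 6186.06225/0.067 = 92329.28731
P_0 = D_1/(1+r)^1 + D_2/(1+r)^2 + D_3/(1+r)^3 + D_4/(1+r)^4 + TV/(1+r)^4
    = 4167.76985 + 4011.61790 + 3861.31643 + 3716.64623 + 58467.83772 = 74225.18813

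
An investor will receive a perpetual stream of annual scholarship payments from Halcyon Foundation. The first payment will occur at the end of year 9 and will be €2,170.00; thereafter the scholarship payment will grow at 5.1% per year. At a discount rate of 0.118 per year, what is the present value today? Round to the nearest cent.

Value at end of year 8: C₁ / (r − g) = €2,170.00 / (0.118 − 0.051) = €32,388.0597
Discount to today: PV = €32,388.0597 / (1 + 0.118)^8 = €32,388.0597 / 2.440813 = €13,269.38

€13269.38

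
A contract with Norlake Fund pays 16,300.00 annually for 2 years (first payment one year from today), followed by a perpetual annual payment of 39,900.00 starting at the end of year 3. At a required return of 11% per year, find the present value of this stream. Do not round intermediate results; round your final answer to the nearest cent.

322311.72

PV of 2-year annuity: 16,300.00 × [1 − (1+0.11)^−2] / 0.11 = 27914.13035
Perpetuity value at year 2: 39,900.00 / 0.11 = 362727.27273
PV of perpetuity: 362727.27273 / (1+0.11)^2 = 294397.59169
Total PV = 27914.13035 + 294397.59169 = 322311.72204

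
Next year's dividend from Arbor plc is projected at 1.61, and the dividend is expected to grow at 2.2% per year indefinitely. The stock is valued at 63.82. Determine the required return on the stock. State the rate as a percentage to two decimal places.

P = D₁/(r − g) ⇒ r = D₁/P + g = 1.6100/63.82 + 0.022 = 0.025227 + 0.022 = 0.047227

4.72%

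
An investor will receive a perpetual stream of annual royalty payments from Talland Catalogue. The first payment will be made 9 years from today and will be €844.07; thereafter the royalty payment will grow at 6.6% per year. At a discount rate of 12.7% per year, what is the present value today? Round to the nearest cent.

€5316.89

Value at end of year 8: C₁ / (r − g) = €844.07 / (0.127 − 0.066) = €13,837.2131
Discount to today: PV = €13,837.2131 / (1 + 0.127)^8 = €13,837.2131 / 2.602504 = €5,316.89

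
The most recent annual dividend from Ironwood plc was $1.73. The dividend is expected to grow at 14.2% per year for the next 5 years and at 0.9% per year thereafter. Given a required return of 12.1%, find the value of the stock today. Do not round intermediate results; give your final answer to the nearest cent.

$26.25

D_1 = 1.97566
D_2 = 2.25620
D_3 = 2.57658
D_4 = 2.94246
D_5 = 3.36029
Terminal value at year 5: TV = D_5×(1+g_2)/(r−g_2) = 3.39053/0.112 = 30.27260
P_0 = D_1/(1+r)^1 + D_2/(1+r)^2 + D_3/(1+r)^3 + D_4/(1+r)^4 + D_5/(1+r)^5 + TV/(1+r)^5
    = 1.76241 + 1.79542 + 1.82906 + 1.86332 + 1.89823 + 17.10101 = 26.24945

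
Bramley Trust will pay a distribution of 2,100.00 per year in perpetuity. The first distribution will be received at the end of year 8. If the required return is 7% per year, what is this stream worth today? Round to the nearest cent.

Value at end of year 7: C / r = 2,100.00 / 0.07 = 30,000.0000
Discount to today: PV = 30,000.0000 / (1 + 0.07)^7 = 30,000.0000 / 1.605781 = 18,682.49

18682.49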